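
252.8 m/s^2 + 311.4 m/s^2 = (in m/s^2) 564.2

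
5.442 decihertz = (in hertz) 0.5442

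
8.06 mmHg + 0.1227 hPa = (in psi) 0.1576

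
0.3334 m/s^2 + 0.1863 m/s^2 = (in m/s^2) 0.5197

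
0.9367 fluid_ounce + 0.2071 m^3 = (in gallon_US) 54.72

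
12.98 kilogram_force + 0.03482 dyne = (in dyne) 1.273e+07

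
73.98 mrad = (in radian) 0.07398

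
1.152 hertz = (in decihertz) 11.52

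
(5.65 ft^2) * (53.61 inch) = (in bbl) 4.496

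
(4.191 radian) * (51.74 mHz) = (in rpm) 2.071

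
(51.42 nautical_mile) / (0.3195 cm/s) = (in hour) 8279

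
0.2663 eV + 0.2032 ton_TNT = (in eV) 5.306e+27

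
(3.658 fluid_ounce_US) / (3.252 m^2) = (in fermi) 3.327e+10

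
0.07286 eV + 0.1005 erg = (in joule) 1.005e-08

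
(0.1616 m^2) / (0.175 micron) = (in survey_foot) 3.03e+06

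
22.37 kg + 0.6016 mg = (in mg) 2.237e+07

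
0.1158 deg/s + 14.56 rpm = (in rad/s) 1.527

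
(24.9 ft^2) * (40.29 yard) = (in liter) 8.522e+04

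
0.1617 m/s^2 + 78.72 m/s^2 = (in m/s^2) 78.88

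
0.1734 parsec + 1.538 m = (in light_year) 0.5656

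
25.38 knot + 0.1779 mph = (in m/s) 13.14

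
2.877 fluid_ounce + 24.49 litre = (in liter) 24.58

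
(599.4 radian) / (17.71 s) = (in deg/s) 1939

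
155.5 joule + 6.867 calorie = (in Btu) 0.1746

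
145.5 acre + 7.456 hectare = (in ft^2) 7.141e+06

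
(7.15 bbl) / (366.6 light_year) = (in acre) 8.099e-23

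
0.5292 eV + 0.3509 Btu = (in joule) 370.2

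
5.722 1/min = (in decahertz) 0.009537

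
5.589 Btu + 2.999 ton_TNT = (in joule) 1.255e+10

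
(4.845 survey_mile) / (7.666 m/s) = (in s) 1017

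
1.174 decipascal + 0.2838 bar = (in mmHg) 212.9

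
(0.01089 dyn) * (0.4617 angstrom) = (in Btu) 4.766e-21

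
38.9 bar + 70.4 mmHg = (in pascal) 3.899e+06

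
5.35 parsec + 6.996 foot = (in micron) 1.651e+23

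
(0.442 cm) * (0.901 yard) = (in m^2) 0.003642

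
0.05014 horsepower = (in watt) 37.39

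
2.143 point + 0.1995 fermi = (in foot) 0.00248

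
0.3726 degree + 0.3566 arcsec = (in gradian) 0.4141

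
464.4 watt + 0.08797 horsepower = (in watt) 530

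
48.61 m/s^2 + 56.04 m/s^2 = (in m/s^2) 104.7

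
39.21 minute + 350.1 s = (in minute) 45.04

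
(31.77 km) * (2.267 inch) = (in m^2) 1829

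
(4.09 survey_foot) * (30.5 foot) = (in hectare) 0.001159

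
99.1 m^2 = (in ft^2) 1067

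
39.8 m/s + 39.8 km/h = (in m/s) 50.86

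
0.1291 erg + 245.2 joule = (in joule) 245.2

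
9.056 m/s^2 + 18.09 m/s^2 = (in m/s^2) 27.15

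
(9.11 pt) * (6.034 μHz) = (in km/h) 6.981e-08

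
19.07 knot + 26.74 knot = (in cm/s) 2357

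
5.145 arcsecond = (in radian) 2.494e-05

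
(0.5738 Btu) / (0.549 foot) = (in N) 3618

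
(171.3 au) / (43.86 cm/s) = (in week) 9.661e+07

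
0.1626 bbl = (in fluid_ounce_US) 874.1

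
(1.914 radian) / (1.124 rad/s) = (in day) 1.971e-05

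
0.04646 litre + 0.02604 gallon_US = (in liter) 0.145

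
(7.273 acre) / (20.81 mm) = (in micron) 1.414e+12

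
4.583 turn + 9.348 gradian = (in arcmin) 9.95e+04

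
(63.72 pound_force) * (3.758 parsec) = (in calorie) 7.856e+18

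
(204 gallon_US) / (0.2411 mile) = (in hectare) 1.99e-07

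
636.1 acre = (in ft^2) 2.771e+07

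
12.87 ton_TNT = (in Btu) 5.104e+07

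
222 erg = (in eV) 1.386e+14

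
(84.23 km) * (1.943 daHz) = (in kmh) 5.892e+06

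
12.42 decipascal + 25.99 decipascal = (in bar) 3.841e-05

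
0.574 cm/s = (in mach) 1.686e-05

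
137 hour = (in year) 0.01564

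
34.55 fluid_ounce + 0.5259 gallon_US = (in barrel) 0.01895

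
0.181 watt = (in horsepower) 0.0002427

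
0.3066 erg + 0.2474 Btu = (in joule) 261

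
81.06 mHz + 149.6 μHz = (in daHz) 0.008121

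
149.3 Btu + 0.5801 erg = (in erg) 1.575e+12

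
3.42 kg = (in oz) 120.6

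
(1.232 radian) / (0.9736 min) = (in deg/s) 1.208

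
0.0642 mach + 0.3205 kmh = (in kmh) 79.02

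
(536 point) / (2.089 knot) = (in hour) 4.887e-05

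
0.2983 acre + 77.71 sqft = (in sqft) 1.307e+04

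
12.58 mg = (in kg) 1.258e-05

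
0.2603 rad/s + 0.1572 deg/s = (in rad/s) 0.263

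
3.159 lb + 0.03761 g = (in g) 1433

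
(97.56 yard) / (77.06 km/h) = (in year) 1.322e-07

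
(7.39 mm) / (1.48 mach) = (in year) 4.65e-13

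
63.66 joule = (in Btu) 0.06034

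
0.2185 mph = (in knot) 0.1899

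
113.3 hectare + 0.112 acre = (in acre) 280.1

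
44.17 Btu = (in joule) 4.66e+04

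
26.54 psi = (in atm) 1.806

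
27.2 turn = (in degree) 9792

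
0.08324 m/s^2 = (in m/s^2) 0.08324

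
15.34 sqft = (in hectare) 0.0001425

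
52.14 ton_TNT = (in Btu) 2.068e+08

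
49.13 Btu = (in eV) 3.235e+23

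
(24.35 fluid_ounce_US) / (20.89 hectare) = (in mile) 2.142e-12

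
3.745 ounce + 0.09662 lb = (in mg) 1.5e+05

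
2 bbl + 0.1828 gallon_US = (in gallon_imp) 70.1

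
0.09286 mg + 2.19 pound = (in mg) 9.934e+05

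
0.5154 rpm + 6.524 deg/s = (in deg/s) 9.616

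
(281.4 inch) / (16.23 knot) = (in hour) 0.0002378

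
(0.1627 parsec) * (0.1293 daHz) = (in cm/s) 6.491e+17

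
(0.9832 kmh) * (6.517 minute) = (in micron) 1.068e+08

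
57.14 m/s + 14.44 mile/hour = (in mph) 142.3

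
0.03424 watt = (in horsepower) 4.592e-05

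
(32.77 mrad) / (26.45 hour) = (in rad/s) 3.442e-07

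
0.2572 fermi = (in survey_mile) 1.598e-19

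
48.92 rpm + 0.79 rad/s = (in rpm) 56.46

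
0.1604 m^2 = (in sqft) 1.727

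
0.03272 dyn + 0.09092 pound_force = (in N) 0.4044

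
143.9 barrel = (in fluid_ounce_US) 7.736e+05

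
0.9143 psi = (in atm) 0.06221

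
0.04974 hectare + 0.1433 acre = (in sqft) 1.16e+04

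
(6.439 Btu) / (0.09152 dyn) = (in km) 7.423e+06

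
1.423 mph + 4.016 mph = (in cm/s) 243.1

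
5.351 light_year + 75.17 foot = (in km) 5.062e+13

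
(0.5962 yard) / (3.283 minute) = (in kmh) 0.009963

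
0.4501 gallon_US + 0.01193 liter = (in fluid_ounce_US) 58.02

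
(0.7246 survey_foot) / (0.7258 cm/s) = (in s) 30.43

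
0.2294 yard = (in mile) 0.0001303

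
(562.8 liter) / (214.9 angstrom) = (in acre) 6471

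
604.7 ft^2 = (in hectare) 0.005618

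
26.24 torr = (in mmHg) 26.24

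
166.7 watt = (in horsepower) 0.2235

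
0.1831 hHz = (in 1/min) 1099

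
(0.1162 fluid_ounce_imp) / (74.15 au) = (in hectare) 2.976e-23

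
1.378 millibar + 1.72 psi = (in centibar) 12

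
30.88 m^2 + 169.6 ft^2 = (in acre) 0.01152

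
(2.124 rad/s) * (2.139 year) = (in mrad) 1.433e+11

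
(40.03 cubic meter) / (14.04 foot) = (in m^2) 9.354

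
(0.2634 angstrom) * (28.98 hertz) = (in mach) 2.242e-12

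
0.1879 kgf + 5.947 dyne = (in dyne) 1.843e+05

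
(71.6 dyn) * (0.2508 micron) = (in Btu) 1.702e-13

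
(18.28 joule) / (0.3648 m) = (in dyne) 5.011e+06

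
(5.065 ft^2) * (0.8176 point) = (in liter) 0.1357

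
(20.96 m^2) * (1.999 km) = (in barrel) 2.635e+05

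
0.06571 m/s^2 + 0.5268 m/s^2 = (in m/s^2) 0.5925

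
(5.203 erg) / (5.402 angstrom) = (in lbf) 216.5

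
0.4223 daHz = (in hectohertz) 0.04223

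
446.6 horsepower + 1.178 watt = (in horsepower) 446.6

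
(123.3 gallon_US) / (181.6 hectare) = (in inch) 1.012e-05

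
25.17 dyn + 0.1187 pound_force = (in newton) 0.5283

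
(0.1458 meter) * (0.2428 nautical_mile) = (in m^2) 65.56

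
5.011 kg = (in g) 5011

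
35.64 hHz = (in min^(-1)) 2.138e+05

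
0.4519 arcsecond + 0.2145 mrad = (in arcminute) 0.7449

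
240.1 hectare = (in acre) 593.3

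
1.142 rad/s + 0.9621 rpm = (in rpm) 11.87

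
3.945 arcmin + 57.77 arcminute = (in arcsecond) 3703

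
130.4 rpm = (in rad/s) 13.66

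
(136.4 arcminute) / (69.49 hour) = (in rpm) 1.515e-06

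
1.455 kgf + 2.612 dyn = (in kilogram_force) 1.455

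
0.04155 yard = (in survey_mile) 2.361e-05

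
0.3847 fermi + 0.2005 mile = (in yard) 352.9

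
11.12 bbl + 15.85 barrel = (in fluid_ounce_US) 1.45e+05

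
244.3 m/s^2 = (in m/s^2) 244.3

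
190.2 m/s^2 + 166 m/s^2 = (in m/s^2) 356.2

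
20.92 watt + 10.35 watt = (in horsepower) 0.04193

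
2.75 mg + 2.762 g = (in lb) 0.006095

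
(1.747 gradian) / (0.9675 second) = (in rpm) 0.2709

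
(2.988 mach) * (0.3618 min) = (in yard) 2.415e+04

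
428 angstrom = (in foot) 1.404e-07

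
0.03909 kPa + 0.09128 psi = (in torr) 5.014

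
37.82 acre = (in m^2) 1.531e+05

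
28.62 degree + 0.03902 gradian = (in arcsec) 1.032e+05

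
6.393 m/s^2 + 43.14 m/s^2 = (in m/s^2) 49.53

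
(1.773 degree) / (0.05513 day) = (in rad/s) 6.497e-06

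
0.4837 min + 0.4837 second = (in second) 29.51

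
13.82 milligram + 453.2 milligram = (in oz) 0.01647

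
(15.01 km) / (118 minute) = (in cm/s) 212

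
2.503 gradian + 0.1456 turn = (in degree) 54.67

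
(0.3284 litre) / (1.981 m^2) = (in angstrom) 1.658e+06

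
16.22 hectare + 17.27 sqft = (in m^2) 1.622e+05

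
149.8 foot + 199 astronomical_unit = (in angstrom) 2.977e+23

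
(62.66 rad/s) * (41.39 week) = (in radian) 1.569e+09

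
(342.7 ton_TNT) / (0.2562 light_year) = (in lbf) 0.000133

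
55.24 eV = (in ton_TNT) 2.115e-27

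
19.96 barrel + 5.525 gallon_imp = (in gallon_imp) 703.6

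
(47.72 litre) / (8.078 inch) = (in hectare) 2.326e-05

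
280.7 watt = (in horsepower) 0.3764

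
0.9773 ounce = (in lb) 0.06108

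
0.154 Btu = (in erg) 1.625e+09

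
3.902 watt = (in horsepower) 0.005233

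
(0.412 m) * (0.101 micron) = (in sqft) 4.479e-07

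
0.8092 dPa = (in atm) 7.986e-07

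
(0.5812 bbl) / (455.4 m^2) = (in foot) 0.0006657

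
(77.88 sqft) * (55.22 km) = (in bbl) 2.513e+06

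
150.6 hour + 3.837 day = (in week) 1.445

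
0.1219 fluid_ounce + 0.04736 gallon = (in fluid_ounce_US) 6.184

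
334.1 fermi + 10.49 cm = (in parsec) 3.4e-18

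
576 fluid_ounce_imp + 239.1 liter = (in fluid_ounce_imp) 8991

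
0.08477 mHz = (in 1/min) 0.005086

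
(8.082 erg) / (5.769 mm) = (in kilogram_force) 1.429e-05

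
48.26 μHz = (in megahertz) 4.826e-11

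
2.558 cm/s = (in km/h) 0.09209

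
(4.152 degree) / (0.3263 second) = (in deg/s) 12.72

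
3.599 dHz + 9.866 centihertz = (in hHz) 0.004586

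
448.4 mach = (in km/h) 5.496e+05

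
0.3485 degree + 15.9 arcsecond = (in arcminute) 21.18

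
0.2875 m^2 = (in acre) 7.104e-05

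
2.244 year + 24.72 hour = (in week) 117.2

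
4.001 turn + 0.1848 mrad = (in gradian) 1600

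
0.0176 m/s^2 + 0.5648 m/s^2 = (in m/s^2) 0.5824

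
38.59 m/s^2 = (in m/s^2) 38.59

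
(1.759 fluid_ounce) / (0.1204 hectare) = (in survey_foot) 1.418e-07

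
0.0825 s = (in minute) 0.001375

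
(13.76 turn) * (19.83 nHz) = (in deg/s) 9.823e-05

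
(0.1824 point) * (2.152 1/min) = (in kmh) 8.308e-06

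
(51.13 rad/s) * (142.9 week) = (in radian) 4.419e+09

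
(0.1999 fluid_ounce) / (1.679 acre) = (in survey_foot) 2.855e-09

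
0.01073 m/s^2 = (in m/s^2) 0.01073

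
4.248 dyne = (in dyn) 4.248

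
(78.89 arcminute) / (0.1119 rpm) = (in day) 2.267e-05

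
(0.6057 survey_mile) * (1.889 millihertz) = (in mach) 0.005408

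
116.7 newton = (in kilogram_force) 11.9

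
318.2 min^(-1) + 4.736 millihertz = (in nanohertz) 5.308e+09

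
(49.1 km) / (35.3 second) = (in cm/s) 1.391e+05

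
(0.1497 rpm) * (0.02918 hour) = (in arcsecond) 3.397e+05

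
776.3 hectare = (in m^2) 7.763e+06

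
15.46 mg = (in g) 0.01546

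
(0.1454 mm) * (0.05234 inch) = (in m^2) 1.933e-07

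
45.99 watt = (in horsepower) 0.06167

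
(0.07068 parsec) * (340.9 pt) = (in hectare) 2.623e+10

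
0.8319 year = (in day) 303.6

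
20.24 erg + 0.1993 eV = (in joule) 2.024e-06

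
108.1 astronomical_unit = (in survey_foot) 5.306e+13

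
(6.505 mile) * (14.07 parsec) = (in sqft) 4.892e+22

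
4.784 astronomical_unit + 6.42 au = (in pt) 4.751e+15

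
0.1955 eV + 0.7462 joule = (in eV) 4.657e+18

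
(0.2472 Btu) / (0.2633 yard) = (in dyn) 1.083e+08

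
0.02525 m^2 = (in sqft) 0.2718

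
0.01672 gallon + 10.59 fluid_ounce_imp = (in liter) 0.3642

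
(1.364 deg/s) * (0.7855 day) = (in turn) 257.1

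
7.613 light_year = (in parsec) 2.334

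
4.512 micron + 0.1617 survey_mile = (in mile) 0.1617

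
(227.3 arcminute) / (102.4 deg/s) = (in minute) 0.0006166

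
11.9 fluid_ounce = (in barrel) 0.002214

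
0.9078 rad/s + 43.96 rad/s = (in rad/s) 44.87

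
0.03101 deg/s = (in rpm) 0.005168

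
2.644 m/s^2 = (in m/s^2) 2.644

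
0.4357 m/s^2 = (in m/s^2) 0.4357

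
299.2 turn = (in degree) 1.077e+05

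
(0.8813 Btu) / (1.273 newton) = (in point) 2.07e+06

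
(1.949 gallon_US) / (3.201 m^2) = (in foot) 0.007562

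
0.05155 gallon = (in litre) 0.1951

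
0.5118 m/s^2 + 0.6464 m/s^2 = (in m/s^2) 1.158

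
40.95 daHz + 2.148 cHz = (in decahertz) 40.95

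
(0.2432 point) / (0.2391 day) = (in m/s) 4.153e-09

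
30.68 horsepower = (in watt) 2.288e+04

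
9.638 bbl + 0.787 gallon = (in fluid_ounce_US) 5.191e+04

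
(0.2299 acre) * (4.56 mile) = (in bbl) 4.294e+07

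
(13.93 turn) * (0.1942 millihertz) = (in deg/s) 0.9739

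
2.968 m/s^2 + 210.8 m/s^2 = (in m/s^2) 213.8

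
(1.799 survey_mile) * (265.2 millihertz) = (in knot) 1493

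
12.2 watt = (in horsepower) 0.01636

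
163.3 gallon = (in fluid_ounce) 2.09e+04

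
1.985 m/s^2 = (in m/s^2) 1.985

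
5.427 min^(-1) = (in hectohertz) 0.0009045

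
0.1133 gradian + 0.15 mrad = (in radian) 0.00193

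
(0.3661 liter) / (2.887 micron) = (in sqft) 1365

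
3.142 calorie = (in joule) 13.15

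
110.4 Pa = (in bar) 0.001104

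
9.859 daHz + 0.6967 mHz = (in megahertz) 9.859e-05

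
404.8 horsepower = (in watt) 3.019e+05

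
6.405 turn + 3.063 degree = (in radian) 40.3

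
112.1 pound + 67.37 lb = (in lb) 179.5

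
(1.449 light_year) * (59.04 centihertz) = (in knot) 1.573e+16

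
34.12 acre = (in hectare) 13.81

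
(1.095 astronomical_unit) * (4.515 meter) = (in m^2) 7.396e+11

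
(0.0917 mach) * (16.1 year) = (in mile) 9.851e+06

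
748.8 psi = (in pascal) 5.163e+06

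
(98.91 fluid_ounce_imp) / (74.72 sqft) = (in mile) 2.516e-07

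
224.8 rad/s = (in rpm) 2147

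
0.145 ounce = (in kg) 0.004111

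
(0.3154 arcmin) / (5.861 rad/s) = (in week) 2.588e-11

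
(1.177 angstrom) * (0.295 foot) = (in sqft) 1.139e-10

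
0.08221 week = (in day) 0.5755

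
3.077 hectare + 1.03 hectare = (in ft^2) 4.421e+05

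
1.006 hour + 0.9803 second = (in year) 0.0001149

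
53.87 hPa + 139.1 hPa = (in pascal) 1.93e+04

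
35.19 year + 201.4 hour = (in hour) 3.085e+05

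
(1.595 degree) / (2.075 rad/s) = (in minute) 0.0002236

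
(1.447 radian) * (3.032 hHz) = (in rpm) 4190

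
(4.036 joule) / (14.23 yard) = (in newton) 0.3102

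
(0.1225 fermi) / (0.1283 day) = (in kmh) 3.978e-20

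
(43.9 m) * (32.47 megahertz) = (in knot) 2.771e+09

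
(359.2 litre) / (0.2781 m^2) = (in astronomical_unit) 8.634e-12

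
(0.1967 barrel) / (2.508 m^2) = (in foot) 0.04091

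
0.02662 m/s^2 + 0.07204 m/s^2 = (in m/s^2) 0.09866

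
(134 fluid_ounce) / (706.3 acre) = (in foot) 4.549e-09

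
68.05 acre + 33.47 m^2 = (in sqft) 2.965e+06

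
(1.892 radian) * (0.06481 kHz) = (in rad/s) 122.6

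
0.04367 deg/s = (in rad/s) 0.0007622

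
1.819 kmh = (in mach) 0.001484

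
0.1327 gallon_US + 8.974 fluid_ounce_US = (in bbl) 0.004829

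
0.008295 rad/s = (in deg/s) 0.4753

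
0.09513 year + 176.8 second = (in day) 34.72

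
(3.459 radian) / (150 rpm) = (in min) 0.00367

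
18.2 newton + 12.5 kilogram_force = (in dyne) 1.408e+07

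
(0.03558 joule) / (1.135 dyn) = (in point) 8.886e+06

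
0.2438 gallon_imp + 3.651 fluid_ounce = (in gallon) 0.3213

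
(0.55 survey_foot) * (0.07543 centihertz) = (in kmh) 0.0004552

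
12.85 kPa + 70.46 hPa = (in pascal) 1.99e+04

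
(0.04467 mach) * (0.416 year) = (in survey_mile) 1.24e+05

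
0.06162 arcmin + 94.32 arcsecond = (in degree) 0.02723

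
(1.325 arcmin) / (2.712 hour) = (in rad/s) 3.948e-08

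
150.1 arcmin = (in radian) 0.04366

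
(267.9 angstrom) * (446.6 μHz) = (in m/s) 1.196e-11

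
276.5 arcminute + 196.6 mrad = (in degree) 15.87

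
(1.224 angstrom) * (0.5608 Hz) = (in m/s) 6.864e-11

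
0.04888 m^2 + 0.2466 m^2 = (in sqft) 3.181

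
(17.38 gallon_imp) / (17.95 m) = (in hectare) 4.402e-07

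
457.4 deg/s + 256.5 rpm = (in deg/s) 1996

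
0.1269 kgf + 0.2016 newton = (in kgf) 0.1475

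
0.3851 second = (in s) 0.3851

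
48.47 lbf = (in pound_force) 48.47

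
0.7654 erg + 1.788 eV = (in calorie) 1.829e-08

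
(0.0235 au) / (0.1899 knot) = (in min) 5.998e+08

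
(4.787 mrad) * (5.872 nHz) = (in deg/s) 1.611e-09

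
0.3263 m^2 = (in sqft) 3.512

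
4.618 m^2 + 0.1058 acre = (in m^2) 432.8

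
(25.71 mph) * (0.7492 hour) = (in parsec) 1.005e-12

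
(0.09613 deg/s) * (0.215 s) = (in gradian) 0.02296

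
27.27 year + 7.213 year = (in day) 1.259e+04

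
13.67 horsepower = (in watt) 1.019e+04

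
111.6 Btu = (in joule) 1.177e+05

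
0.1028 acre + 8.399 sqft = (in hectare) 0.04168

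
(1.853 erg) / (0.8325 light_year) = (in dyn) 2.353e-18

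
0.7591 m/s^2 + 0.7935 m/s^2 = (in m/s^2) 1.553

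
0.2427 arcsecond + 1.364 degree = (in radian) 0.02381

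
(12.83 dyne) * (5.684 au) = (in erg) 1.091e+15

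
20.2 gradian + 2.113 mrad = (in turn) 0.05084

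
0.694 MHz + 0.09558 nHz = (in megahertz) 0.694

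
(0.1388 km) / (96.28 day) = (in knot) 3.243e-05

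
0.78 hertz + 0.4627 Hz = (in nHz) 1.243e+09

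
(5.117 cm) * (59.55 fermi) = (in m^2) 3.047e-15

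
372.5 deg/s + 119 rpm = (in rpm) 181.1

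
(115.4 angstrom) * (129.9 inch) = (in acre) 9.409e-12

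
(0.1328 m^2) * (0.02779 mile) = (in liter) 5939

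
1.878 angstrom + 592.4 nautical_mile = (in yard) 1.2e+06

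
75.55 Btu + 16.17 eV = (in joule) 7.971e+04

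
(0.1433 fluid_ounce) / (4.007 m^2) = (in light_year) 1.118e-22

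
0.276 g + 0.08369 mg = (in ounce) 0.009739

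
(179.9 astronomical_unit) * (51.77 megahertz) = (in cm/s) 1.393e+23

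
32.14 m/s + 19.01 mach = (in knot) 1.264e+04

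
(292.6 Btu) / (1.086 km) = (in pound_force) 63.9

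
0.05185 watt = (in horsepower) 6.953e-05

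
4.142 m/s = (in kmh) 14.91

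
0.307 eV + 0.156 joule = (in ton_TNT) 3.728e-11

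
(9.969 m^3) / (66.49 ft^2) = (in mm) 1614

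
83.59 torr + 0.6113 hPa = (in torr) 84.05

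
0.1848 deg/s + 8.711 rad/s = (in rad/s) 8.714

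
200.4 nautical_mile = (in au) 2.481e-06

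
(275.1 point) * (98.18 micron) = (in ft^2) 0.0001026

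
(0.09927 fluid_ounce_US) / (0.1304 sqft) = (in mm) 0.2423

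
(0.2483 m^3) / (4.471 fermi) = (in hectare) 5.554e+09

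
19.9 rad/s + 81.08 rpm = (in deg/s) 1627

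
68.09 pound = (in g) 3.089e+04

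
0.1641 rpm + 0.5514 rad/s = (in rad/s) 0.5686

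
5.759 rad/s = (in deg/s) 330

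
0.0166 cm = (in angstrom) 1.66e+06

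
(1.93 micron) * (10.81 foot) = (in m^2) 6.359e-06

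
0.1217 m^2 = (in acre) 3.007e-05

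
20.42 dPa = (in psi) 0.0002962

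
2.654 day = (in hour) 63.7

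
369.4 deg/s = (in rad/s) 6.447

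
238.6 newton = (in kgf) 24.33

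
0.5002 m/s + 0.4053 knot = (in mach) 0.002081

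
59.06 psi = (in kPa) 407.2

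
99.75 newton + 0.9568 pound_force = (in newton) 104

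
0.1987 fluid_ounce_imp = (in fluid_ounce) 0.1909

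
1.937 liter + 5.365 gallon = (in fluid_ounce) 752.2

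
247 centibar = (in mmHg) 1853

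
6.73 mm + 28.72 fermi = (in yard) 0.00736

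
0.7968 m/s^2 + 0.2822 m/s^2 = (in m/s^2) 1.079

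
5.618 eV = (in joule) 9.001e-19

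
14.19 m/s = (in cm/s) 1419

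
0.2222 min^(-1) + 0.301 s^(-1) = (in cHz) 30.47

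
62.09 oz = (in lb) 3.881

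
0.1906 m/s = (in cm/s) 19.06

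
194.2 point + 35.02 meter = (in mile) 0.0218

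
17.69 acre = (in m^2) 7.159e+04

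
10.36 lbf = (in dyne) 4.608e+06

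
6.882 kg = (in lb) 15.17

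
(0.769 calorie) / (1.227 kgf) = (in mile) 0.0001662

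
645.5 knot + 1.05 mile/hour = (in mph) 743.9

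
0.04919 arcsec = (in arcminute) 0.0008198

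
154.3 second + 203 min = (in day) 0.1428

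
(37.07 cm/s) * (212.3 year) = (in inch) 9.771e+10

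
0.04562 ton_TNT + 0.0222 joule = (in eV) 1.191e+27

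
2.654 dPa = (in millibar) 0.002654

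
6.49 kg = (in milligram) 6.49e+06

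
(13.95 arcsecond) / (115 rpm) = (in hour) 1.56e-09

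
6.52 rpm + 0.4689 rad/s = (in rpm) 11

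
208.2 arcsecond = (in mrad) 1.009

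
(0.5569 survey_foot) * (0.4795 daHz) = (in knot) 1.582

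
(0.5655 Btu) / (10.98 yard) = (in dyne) 5.943e+06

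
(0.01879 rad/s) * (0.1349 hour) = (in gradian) 580.9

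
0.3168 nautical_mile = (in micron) 5.867e+08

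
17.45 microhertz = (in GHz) 1.745e-14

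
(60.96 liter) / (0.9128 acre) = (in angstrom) 1.65e+05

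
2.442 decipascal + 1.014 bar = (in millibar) 1014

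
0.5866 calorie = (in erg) 2.454e+07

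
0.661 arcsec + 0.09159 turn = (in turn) 0.09159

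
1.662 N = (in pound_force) 0.3736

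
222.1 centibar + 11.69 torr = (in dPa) 2.237e+06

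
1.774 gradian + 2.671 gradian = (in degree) 4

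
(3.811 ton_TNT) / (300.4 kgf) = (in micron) 5.413e+12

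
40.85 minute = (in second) 2451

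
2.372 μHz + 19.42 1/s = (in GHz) 1.942e-08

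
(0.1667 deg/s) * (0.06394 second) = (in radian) 0.000186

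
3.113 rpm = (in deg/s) 18.68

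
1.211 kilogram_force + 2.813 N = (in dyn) 1.469e+06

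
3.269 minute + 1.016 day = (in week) 0.1455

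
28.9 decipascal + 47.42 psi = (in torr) 2452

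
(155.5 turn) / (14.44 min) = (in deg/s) 64.61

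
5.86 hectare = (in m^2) 5.86e+04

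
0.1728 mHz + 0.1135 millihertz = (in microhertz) 286.3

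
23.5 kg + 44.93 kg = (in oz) 2414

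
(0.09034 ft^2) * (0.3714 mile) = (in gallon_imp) 1103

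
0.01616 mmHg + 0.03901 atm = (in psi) 0.5736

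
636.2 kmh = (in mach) 0.519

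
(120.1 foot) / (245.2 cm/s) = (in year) 4.734e-07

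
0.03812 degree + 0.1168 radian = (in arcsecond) 2.423e+04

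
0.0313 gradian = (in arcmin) 1.69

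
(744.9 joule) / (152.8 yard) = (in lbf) 1.199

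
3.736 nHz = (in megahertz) 3.736e-15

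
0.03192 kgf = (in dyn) 3.13e+04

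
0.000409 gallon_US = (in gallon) 0.000409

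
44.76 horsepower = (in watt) 3.338e+04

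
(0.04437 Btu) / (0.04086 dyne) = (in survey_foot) 3.759e+08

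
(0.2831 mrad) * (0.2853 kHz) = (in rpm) 0.7713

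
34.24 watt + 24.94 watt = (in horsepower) 0.07936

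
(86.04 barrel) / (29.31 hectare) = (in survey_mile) 2.9e-08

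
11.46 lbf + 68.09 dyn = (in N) 50.98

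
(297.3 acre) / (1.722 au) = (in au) 3.122e-17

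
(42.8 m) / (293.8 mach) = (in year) 1.357e-11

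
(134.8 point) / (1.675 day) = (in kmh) 1.183e-06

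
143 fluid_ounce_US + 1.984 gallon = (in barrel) 0.07384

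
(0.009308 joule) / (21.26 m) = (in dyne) 43.78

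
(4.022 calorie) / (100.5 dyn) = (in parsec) 5.426e-13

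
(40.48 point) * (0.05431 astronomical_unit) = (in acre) 2.867e+04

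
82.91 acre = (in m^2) 3.355e+05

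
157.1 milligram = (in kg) 0.0001571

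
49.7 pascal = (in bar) 0.000497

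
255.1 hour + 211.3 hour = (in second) 1.679e+06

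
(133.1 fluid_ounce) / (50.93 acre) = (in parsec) 6.189e-25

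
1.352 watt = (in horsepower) 0.001813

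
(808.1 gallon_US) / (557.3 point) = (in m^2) 15.56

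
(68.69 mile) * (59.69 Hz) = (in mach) 1.938e+04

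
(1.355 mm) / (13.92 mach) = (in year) 9.065e-15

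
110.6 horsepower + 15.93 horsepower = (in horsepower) 126.5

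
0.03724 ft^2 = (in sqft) 0.03724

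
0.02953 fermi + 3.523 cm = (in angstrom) 3.523e+08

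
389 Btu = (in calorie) 9.809e+04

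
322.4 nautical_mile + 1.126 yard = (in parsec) 1.935e-11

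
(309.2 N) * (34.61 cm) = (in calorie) 25.58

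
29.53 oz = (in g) 837.2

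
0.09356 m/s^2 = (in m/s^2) 0.09356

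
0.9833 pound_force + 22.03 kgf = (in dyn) 2.204e+07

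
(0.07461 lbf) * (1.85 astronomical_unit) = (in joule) 9.185e+10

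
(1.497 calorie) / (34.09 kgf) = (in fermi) 1.874e+13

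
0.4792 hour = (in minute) 28.75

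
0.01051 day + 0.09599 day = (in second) 9202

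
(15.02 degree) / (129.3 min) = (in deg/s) 0.001936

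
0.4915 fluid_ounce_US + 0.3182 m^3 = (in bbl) 2.002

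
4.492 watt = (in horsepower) 0.006024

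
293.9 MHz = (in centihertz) 2.939e+10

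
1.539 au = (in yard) 2.518e+11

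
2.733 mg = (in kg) 2.733e-06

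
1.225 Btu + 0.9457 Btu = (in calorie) 547.4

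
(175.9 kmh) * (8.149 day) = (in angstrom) 3.44e+17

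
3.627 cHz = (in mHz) 36.27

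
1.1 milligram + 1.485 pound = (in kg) 0.6736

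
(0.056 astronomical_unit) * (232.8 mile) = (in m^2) 3.139e+15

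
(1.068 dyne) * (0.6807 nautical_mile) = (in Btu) 1.276e-05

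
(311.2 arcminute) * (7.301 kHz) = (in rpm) 6311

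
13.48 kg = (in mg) 1.348e+07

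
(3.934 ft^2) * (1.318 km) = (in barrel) 3030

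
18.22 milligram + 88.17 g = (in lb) 0.1944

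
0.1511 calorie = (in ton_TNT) 1.511e-10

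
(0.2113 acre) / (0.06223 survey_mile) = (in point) 2.42e+04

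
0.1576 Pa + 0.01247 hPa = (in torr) 0.01054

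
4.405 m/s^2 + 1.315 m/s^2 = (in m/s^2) 5.72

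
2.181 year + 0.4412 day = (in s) 6.882e+07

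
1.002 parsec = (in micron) 3.092e+22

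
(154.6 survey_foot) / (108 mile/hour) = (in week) 1.614e-06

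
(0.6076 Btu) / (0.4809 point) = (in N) 3.779e+06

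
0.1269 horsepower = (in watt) 94.63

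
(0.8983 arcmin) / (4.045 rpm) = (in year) 1.956e-11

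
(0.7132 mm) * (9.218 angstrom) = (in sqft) 7.076e-12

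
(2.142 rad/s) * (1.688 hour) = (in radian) 1.302e+04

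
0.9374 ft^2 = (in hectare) 8.709e-06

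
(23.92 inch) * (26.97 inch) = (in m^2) 0.4162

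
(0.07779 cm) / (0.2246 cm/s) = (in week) 5.727e-07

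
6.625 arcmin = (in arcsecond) 397.5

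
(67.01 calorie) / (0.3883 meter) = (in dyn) 7.22e+07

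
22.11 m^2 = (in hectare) 0.002211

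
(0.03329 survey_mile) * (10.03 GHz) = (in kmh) 1.934e+12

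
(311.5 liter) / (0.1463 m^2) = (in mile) 0.001323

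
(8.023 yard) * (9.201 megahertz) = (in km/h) 2.43e+08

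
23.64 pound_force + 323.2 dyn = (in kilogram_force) 10.72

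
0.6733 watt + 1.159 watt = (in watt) 1.832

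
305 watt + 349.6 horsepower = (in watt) 2.61e+05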